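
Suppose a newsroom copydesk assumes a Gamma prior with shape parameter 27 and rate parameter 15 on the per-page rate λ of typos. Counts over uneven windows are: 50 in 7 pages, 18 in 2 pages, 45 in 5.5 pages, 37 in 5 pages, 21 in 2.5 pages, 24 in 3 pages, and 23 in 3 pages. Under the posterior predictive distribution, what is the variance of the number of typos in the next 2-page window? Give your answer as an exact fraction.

Total count: 50 + 18 + 45 + 37 + 21 + 24 + 23 = 218.
Total exposure: 7 + 2 + 5.5 + 5 + 2.5 + 3 + 3 = 28 pages.
Gamma(α, β) with Poisson data over total exposure Σt gives posterior Gamma(α+Σx, β+Σt) = Gamma(245, 43).
The posterior predictive for a window of length T is Negative Binomial with variance T·α'·(β'+T)/β'² = 2·245·45/1849 = 22050/1849.

22050/1849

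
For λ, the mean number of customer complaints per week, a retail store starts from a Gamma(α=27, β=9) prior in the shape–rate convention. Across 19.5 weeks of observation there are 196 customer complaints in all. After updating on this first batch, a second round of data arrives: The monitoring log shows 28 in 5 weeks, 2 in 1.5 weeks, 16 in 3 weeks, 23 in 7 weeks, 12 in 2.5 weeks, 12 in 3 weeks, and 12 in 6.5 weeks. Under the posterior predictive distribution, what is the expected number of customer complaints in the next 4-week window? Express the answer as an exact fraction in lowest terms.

Total count 196 over total exposure 19.5 weeks.
After the first batch: Gamma(27 + 196, 9 + 19.5) = Gamma(223, 57/2).
Total count: 28 + 2 + 16 + 23 + 12 + 12 + 12 = 105.
Total exposure: 5 + 1.5 + 3 + 7 + 2.5 + 3 + 6.5 = 28.5 weeks.
After the second batch: Gamma(223 + 105, 57/2 + 28.5) = Gamma(328, 57).
Predictive mean over a 4-week window = T·E[λ|data] = 4·328/57 = 1312/57.

1312/57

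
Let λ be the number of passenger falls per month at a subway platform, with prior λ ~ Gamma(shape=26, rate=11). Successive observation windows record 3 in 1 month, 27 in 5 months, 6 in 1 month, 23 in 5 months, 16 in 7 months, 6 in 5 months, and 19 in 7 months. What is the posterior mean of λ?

Total count: 3 + 27 + 6 + 23 + 16 + 6 + 19 = 100.
Total exposure: 1 + 5 + 1 + 5 + 7 + 5 + 7 = 31 months.
Conjugate update: add total count to the shape and total exposure to the rate, giving Gamma(126, 42).
Posterior mean = α'/β' = 126/42 = 3.

3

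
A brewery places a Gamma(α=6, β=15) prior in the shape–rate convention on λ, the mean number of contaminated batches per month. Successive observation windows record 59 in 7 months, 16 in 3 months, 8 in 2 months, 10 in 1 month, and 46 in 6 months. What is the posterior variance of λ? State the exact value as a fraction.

Total count: 59 + 16 + 8 + 10 + 46 = 139.
Total exposure: 7 + 3 + 2 + 1 + 6 = 19 months.
The Gamma prior is conjugate for the Poisson rate, so λ | data ~ Gamma(6+139, 15+19) = Gamma(145, 34).
Posterior variance = α'/β'² = 145/1156.

145/1156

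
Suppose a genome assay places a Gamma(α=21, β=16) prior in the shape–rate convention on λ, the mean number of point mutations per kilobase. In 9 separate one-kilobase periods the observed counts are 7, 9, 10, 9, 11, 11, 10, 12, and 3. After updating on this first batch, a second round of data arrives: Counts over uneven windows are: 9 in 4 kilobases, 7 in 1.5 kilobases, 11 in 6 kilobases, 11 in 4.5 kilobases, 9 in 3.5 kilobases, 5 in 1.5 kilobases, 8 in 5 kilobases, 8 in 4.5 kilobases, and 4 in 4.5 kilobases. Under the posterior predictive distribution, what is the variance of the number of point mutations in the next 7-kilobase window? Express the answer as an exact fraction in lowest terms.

Total count: 7 + 9 + 10 + 9 + 11 + 11 + 10 + 12 + 3 = 82.
Total exposure: 9 kilobases.
After the first batch: Gamma(21 + 82, 16 + 9) = Gamma(103, 25).
Total count: 9 + 7 + 11 + 11 + 9 + 5 + 8 + 8 + 4 = 72.
Total exposure: 4 + 1.5 + 6 + 4.5 + 3.5 + 1.5 + 5 + 4.5 + 4.5 = 35 kilobases.
After the second batch: Gamma(103 + 72, 25 + 35) = Gamma(175, 60).
The posterior predictive for a window of length T is Negative Binomial with variance T·α'·(β'+T)/β'² = 7·175·67/3600 = 3283/144.

3283/144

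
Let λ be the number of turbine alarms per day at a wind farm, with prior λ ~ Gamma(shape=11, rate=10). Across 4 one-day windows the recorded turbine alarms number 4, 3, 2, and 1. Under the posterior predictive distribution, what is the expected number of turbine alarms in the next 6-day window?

Total count: 4 + 3 + 2 + 1 = 10.
Total exposure: 4 days.
Gamma(α, β) with Poisson data over total exposure Σt gives posterior Gamma(α+Σx, β+Σt) = Gamma(21, 14).
Predictive mean over a 6-day window = T·E[λ|data] = 6·21/14 = 9.

9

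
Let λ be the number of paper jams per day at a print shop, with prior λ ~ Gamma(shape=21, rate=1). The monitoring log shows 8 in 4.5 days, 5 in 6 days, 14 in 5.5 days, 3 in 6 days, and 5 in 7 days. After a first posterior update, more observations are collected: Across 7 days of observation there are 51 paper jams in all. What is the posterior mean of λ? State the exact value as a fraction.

107/37

Total count: 8 + 5 + 14 + 3 + 5 = 35.
Total exposure: 4.5 + 6 + 5.5 + 6 + 7 = 29 days.
After the first batch: Gamma(21 + 35, 1 + 29) = Gamma(56, 30).
Total count 51 over total exposure 7 days.
After the second batch: Gamma(56 + 51, 30 + 7) = Gamma(107, 37).
Posterior mean = α'/β' = 107/37.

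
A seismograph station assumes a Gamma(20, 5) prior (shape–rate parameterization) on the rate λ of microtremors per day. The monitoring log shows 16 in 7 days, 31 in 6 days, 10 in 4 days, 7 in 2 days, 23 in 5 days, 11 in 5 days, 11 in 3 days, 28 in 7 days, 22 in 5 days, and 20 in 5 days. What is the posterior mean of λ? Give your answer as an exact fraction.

199/54

Total count: 16 + 31 + 10 + 7 + 23 + 11 + 11 + 28 + 22 + 20 = 179.
Total exposure: 7 + 6 + 4 + 2 + 5 + 5 + 3 + 7 + 5 + 5 = 49 days.
By Gamma–Poisson conjugacy, the posterior is Gamma(α + Σx, β + Σt) = Gamma(20 + 179, 5 + 49) = Gamma(199, 54).
Posterior mean = α'/β' = 199/54.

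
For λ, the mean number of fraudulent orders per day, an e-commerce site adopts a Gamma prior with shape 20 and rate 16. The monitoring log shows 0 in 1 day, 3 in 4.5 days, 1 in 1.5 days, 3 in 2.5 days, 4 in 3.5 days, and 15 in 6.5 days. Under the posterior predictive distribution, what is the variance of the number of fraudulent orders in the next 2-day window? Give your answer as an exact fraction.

Total count: 0 + 3 + 1 + 3 + 4 + 15 = 26.
Total exposure: 1 + 4.5 + 1.5 + 2.5 + 3.5 + 6.5 = 19.5 days.
The Gamma prior is conjugate for the Poisson rate, so λ | data ~ Gamma(20+26, 16+19.5) = Gamma(46, 71/2).
The posterior predictive for a window of length T is Negative Binomial with variance T·α'·(β'+T)/β'² = 2·46·(75/2)/(5041/4) = 13800/5041.

13800/5041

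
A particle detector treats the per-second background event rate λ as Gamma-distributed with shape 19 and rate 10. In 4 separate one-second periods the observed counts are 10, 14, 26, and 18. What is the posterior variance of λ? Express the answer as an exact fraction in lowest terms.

Total count: 10 + 14 + 26 + 18 = 68.
Total exposure: 4 seconds.
By Gamma–Poisson conjugacy, the posterior is Gamma(α + Σx, β + Σt) = Gamma(19 + 68, 10 + 4) = Gamma(87, 14).
Posterior variance = α'/β'² = 87/196.

87/196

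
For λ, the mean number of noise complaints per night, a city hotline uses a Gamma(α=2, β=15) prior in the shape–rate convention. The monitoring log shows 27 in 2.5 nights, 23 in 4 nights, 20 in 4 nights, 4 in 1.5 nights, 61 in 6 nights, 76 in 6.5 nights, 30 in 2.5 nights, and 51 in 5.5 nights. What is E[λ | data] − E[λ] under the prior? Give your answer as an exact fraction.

1726/285

Total count: 27 + 23 + 20 + 4 + 61 + 76 + 30 + 51 = 292.
Total exposure: 2.5 + 4 + 4 + 1.5 + 6 + 6.5 + 2.5 + 5.5 = 32.5 nights.
Posterior: α' = 2 + 292 = 294, β' = 15 + 32.5 = 95/2.
Posterior mean = 294/(95/2) = 588/95; prior mean = 2/15 = 2/15. Difference = 588/95 − 2/15 = 1726/285.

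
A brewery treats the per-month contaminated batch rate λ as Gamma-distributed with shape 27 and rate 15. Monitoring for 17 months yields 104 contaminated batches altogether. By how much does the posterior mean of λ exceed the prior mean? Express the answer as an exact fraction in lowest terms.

Total count 104 over total exposure 17 months.
By Gamma–Poisson conjugacy, the posterior is Gamma(α + Σx, β + Σt) = Gamma(27 + 104, 15 + 17) = Gamma(131, 32).
Posterior mean = 131/32 = 131/32; prior mean = 27/15 = 9/5. Difference = 131/32 − 9/5 = 367/160.

367/160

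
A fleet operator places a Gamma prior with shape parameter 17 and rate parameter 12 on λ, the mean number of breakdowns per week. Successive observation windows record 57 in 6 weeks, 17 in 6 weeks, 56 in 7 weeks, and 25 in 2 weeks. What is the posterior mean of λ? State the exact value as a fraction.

Total count: 57 + 17 + 56 + 25 = 155.
Total exposure: 6 + 6 + 7 + 2 = 21 weeks.
By Gamma–Poisson conjugacy, the posterior is Gamma(α + Σx, β + Σt) = Gamma(17 + 155, 12 + 21) = Gamma(172, 33).
Posterior mean = α'/β' = 172/33.

172/33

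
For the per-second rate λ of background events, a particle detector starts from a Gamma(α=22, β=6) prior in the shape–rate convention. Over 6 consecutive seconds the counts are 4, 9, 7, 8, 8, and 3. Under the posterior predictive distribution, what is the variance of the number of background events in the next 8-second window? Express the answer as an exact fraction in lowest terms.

610/9

Total count: 4 + 9 + 7 + 8 + 8 + 3 = 39.
Total exposure: 6 seconds.
Posterior: α' = 22 + 39 = 61, β' = 6 + 6 = 12.
The posterior predictive for a window of length T is Negative Binomial with variance T·α'·(β'+T)/β'² = 8·61·20/144 = 610/9.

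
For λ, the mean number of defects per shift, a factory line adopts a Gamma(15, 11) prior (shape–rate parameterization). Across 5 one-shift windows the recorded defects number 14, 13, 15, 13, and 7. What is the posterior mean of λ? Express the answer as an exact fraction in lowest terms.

77/16

Total count: 14 + 13 + 15 + 13 + 7 = 62.
Total exposure: 5 shifts.
Posterior: α' = 15 + 62 = 77, β' = 11 + 5 = 16.
Posterior mean = α'/β' = 77/16.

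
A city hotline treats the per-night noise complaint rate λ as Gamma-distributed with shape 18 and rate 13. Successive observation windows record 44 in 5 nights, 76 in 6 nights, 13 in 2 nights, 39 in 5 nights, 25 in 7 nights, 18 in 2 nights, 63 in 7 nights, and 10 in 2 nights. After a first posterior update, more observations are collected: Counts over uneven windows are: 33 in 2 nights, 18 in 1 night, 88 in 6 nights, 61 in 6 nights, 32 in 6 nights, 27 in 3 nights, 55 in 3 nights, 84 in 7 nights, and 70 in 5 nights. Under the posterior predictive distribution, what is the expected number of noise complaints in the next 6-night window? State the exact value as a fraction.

Total count: 44 + 76 + 13 + 39 + 25 + 18 + 63 + 10 = 288.
Total exposure: 5 + 6 + 2 + 5 + 7 + 2 + 7 + 2 = 36 nights.
After the first batch: Gamma(18 + 288, 13 + 36) = Gamma(306, 49).
Total count: 33 + 18 + 88 + 61 + 32 + 27 + 55 + 84 + 70 = 468.
Total exposure: 2 + 1 + 6 + 6 + 6 + 3 + 3 + 7 + 5 = 39 nights.
After the second batch: Gamma(306 + 468, 49 + 39) = Gamma(774, 88).
Predictive mean over a 6-night window = T·E[λ|data] = 6·774/88 = 1161/22.

1161/22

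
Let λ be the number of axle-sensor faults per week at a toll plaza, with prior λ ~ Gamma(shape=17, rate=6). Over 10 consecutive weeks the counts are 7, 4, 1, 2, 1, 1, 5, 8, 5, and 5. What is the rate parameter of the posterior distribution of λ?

16

Total count: 7 + 4 + 1 + 2 + 1 + 1 + 5 + 8 + 5 + 5 = 39.
Total exposure: 10 weeks.
By Gamma–Poisson conjugacy, the posterior is Gamma(α + Σx, β + Σt) = Gamma(17 + 39, 6 + 10) = Gamma(56, 16).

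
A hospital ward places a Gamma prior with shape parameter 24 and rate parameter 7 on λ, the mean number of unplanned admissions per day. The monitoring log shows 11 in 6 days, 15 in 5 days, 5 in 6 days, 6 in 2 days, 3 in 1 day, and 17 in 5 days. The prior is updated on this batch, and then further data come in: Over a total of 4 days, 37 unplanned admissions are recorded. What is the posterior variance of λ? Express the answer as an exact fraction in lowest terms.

59/648

Total count: 11 + 15 + 5 + 6 + 3 + 17 = 57.
Total exposure: 6 + 5 + 6 + 2 + 1 + 5 = 25 days.
After the first batch: Gamma(24 + 57, 7 + 25) = Gamma(81, 32).
Total count 37 over total exposure 4 days.
After the second batch: Gamma(81 + 37, 32 + 4) = Gamma(118, 36).
Posterior variance = α'/β'² = 118/1296 = 59/648.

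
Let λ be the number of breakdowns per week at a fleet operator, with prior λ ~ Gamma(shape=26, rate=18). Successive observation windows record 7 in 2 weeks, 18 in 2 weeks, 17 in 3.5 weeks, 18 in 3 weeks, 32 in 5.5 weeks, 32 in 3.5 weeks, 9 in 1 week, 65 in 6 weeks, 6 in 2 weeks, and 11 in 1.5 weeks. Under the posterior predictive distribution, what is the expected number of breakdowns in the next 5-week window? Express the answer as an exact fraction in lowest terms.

Total count: 7 + 18 + 17 + 18 + 32 + 32 + 9 + 65 + 6 + 11 = 215.
Total exposure: 2 + 2 + 3.5 + 3 + 5.5 + 3.5 + 1 + 6 + 2 + 1.5 = 30 weeks.
Gamma(α, β) with Poisson data over total exposure Σt gives posterior Gamma(α+Σx, β+Σt) = Gamma(241, 48).
Predictive mean over a 5-week window = T·E[λ|data] = 5·241/48 = 1205/48.

1205/48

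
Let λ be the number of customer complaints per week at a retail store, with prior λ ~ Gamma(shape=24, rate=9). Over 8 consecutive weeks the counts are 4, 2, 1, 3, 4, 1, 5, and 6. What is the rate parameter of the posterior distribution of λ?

17

Total count: 4 + 2 + 1 + 3 + 4 + 1 + 5 + 6 = 26.
Total exposure: 8 weeks.
The Gamma prior is conjugate for the Poisson rate, so λ | data ~ Gamma(24+26, 9+8) = Gamma(50, 17).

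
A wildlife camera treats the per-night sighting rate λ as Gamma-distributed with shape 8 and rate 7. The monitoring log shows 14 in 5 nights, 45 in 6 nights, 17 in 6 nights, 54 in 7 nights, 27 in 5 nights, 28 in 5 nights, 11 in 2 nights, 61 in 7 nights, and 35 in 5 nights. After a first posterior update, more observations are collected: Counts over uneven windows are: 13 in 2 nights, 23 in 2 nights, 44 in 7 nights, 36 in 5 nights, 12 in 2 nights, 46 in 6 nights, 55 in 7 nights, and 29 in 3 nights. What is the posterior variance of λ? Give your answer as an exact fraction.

558/7921

Total count: 14 + 45 + 17 + 54 + 27 + 28 + 11 + 61 + 35 = 292.
Total exposure: 5 + 6 + 6 + 7 + 5 + 5 + 2 + 7 + 5 = 48 nights.
After the first batch: Gamma(8 + 292, 7 + 48) = Gamma(300, 55).
Total count: 13 + 23 + 44 + 36 + 12 + 46 + 55 + 29 = 258.
Total exposure: 2 + 2 + 7 + 5 + 2 + 6 + 7 + 3 = 34 nights.
After the second batch: Gamma(300 + 258, 55 + 34) = Gamma(558, 89).
Posterior variance = α'/β'² = 558/7921.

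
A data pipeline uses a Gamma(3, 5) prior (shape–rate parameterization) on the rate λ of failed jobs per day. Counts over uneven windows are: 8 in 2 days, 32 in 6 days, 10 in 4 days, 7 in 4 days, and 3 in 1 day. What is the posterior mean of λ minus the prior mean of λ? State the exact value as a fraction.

Total count: 8 + 32 + 10 + 7 + 3 = 60.
Total exposure: 2 + 6 + 4 + 4 + 1 = 17 days.
The Gamma prior is conjugate for the Poisson rate, so λ | data ~ Gamma(3+60, 5+17) = Gamma(63, 22).
Posterior mean = 63/22 = 63/22; prior mean = 3/5 = 3/5. Difference = 63/22 − 3/5 = 249/110.

249/110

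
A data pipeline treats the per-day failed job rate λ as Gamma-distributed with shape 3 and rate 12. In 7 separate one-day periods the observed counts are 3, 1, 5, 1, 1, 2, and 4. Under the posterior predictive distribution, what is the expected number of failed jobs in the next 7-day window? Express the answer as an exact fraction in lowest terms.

140/19

Total count: 3 + 1 + 5 + 1 + 1 + 2 + 4 = 17.
Total exposure: 7 days.
Gamma(α, β) with Poisson data over total exposure Σt gives posterior Gamma(α+Σx, β+Σt) = Gamma(20, 19).
Predictive mean over a 7-day window = T·E[λ|data] = 7·20/19 = 140/19.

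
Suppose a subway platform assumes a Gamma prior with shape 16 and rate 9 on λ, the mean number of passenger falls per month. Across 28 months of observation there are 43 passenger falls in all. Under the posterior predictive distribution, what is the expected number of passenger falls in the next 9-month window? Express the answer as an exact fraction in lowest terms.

531/37

Total count 43 over total exposure 28 months.
Posterior: α' = 16 + 43 = 59, β' = 9 + 28 = 37.
Predictive mean over a 9-month window = T·E[λ|data] = 9·59/37 = 531/37.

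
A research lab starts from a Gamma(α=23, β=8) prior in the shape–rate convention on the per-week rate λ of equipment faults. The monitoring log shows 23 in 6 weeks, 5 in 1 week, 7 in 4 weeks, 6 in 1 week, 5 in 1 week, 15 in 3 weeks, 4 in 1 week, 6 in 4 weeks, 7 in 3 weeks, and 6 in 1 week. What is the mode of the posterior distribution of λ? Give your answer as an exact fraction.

106/33

Total count: 23 + 5 + 7 + 6 + 5 + 15 + 4 + 6 + 7 + 6 = 84.
Total exposure: 6 + 1 + 4 + 1 + 1 + 3 + 1 + 4 + 3 + 1 = 25 weeks.
Gamma(α, β) with Poisson data over total exposure Σt gives posterior Gamma(α+Σx, β+Σt) = Gamma(107, 33).
Posterior mode = (α'−1)/β' = 106/33.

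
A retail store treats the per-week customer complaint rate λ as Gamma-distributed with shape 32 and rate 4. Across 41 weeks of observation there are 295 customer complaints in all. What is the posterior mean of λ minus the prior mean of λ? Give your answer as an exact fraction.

-11/15

Total count 295 over total exposure 41 weeks.
The Gamma prior is conjugate for the Poisson rate, so λ | data ~ Gamma(32+295, 4+41) = Gamma(327, 45).
Posterior mean = 327/45 = 109/15; prior mean = 32/4 = 8. Difference = 109/15 − 8 = -11/15.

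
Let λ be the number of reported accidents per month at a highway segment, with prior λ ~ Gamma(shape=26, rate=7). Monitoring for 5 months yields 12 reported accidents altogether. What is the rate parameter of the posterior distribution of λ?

Total count 12 over total exposure 5 months.
By Gamma–Poisson conjugacy, the posterior is Gamma(α + Σx, β + Σt) = Gamma(26 + 12, 7 + 5) = Gamma(38, 12).

12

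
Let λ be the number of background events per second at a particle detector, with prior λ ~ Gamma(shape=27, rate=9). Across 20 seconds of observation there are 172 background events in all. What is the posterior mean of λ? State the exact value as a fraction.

Total count 172 over total exposure 20 seconds.
Conjugate update: add total count to the shape and total exposure to the rate, giving Gamma(199, 29).
Posterior mean = α'/β' = 199/29.

199/29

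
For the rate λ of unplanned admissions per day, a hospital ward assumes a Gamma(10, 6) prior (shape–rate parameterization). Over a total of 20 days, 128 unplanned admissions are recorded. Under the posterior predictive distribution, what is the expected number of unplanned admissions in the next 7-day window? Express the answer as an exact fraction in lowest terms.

Total count 128 over total exposure 20 days.
The Gamma prior is conjugate for the Poisson rate, so λ | data ~ Gamma(10+128, 6+20) = Gamma(138, 26).
Predictive mean over a 7-day window = T·E[λ|data] = 7·138/26 = 483/13.

483/13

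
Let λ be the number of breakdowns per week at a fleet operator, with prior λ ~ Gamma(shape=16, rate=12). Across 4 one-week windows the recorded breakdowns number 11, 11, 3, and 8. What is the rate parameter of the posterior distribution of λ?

16

Total count: 11 + 11 + 3 + 8 = 33.
Total exposure: 4 weeks.
By Gamma–Poisson conjugacy, the posterior is Gamma(α + Σx, β + Σt) = Gamma(16 + 33, 12 + 4) = Gamma(49, 16).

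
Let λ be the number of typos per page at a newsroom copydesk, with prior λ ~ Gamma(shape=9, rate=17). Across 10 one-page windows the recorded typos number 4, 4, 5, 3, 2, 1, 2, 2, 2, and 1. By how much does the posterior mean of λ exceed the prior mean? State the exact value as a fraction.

352/459

Total count: 4 + 4 + 5 + 3 + 2 + 1 + 2 + 2 + 2 + 1 = 26.
Total exposure: 10 pages.
Gamma(α, β) with Poisson data over total exposure Σt gives posterior Gamma(α+Σx, β+Σt) = Gamma(35, 27).
Posterior mean = 35/27 = 35/27; prior mean = 9/17 = 9/17. Difference = 35/27 − 9/17 = 352/459.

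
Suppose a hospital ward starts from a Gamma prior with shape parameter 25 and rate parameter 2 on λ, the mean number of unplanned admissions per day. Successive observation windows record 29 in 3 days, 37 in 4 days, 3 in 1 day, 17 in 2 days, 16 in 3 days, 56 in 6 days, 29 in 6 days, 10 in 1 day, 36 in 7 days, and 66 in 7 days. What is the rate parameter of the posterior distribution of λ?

Total count: 29 + 37 + 3 + 17 + 16 + 56 + 29 + 10 + 36 + 66 = 299.
Total exposure: 3 + 4 + 1 + 2 + 3 + 6 + 6 + 1 + 7 + 7 = 40 days.
By Gamma–Poisson conjugacy, the posterior is Gamma(α + Σx, β + Σt) = Gamma(25 + 299, 2 + 40) = Gamma(324, 42).

42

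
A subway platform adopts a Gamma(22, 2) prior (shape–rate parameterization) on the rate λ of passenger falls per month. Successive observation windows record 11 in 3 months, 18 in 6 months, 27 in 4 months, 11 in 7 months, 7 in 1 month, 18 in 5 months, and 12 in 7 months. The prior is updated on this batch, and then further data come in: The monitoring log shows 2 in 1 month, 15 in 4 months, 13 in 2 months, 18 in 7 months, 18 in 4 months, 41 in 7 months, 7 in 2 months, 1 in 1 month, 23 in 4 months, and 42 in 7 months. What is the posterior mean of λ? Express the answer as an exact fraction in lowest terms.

Total count: 11 + 18 + 27 + 11 + 7 + 18 + 12 = 104.
Total exposure: 3 + 6 + 4 + 7 + 1 + 5 + 7 = 33 months.
After the first batch: Gamma(22 + 104, 2 + 33) = Gamma(126, 35).
Total count: 2 + 15 + 13 + 18 + 18 + 41 + 7 + 1 + 23 + 42 = 180.
Total exposure: 1 + 4 + 2 + 7 + 4 + 7 + 2 + 1 + 4 + 7 = 39 months.
After the second batch: Gamma(126 + 180, 35 + 39) = Gamma(306, 74).
Posterior mean = α'/β' = 306/74 = 153/37.

153/37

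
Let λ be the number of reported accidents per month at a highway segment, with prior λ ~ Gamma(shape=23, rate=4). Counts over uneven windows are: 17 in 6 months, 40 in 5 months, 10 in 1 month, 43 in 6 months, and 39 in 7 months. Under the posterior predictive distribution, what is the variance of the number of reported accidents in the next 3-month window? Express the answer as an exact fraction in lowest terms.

Total count: 17 + 40 + 10 + 43 + 39 = 149.
Total exposure: 6 + 5 + 1 + 6 + 7 = 25 months.
The Gamma prior is conjugate for the Poisson rate, so λ | data ~ Gamma(23+149, 4+25) = Gamma(172, 29).
The posterior predictive for a window of length T is Negative Binomial with variance T·α'·(β'+T)/β'² = 3·172·32/841 = 16512/841.

16512/841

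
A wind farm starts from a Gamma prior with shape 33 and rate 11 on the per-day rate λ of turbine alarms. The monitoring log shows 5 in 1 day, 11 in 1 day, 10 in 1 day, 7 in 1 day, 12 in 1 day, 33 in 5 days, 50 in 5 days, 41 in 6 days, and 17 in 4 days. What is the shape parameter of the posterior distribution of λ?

219

Total count: 5 + 11 + 10 + 7 + 12 + 33 + 50 + 41 + 17 = 186.
Total exposure: 1 + 1 + 1 + 1 + 1 + 5 + 5 + 6 + 4 = 25 days.
Gamma(α, β) with Poisson data over total exposure Σt gives posterior Gamma(α+Σx, β+Σt) = Gamma(219, 36).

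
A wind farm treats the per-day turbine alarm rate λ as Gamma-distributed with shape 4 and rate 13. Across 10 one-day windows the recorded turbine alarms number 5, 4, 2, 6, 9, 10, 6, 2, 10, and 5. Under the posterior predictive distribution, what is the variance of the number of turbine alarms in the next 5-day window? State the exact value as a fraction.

8820/529

Total count: 5 + 4 + 2 + 6 + 9 + 10 + 6 + 2 + 10 + 5 = 59.
Total exposure: 10 days.
Conjugate update: add total count to the shape and total exposure to the rate, giving Gamma(63, 23).
The posterior predictive for a window of length T is Negative Binomial with variance T·α'·(β'+T)/β'² = 5·63·28/529 = 8820/529.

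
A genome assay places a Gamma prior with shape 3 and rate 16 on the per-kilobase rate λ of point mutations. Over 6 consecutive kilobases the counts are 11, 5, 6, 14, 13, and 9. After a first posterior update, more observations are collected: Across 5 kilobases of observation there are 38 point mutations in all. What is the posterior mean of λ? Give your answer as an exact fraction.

Total count: 11 + 5 + 6 + 14 + 13 + 9 = 58.
Total exposure: 6 kilobases.
After the first batch: Gamma(3 + 58, 16 + 6) = Gamma(61, 22).
Total count 38 over total exposure 5 kilobases.
After the second batch: Gamma(61 + 38, 22 + 5) = Gamma(99, 27).
Posterior mean = α'/β' = 99/27 = 11/3.

11/3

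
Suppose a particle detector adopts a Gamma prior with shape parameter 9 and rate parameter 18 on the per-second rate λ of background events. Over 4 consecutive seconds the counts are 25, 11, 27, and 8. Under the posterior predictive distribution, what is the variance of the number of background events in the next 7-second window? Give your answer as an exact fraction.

Total count: 25 + 11 + 27 + 8 = 71.
Total exposure: 4 seconds.
Posterior: α' = 9 + 71 = 80, β' = 18 + 4 = 22.
The posterior predictive for a window of length T is Negative Binomial with variance T·α'·(β'+T)/β'² = 7·80·29/484 = 4060/121.

4060/121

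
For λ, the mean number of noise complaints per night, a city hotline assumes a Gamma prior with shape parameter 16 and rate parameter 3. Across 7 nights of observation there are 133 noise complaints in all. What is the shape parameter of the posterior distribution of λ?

Total count 133 over total exposure 7 nights.
The Gamma prior is conjugate for the Poisson rate, so λ | data ~ Gamma(16+133, 3+7) = Gamma(149, 10).

149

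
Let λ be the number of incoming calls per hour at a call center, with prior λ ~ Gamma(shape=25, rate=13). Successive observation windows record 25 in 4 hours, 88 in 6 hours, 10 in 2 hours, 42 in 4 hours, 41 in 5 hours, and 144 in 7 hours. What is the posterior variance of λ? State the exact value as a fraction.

Total count: 25 + 88 + 10 + 42 + 41 + 144 = 350.
Total exposure: 4 + 6 + 2 + 4 + 5 + 7 = 28 hours.
The Gamma prior is conjugate for the Poisson rate, so λ | data ~ Gamma(25+350, 13+28) = Gamma(375, 41).
Posterior variance = α'/β'² = 375/1681.

375/1681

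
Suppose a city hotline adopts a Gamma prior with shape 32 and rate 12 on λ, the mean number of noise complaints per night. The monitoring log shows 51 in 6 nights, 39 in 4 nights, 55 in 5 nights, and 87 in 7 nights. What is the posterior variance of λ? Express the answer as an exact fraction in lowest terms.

66/289

Total count: 51 + 39 + 55 + 87 = 232.
Total exposure: 6 + 4 + 5 + 7 = 22 nights.
By Gamma–Poisson conjugacy, the posterior is Gamma(α + Σx, β + Σt) = Gamma(32 + 232, 12 + 22) = Gamma(264, 34).
Posterior variance = α'/β'² = 264/1156 = 66/289.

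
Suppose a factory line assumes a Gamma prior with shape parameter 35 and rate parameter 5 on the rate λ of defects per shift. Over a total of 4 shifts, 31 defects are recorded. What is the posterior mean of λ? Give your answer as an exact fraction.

Total count 31 over total exposure 4 shifts.
Gamma(α, β) with Poisson data over total exposure Σt gives posterior Gamma(α+Σx, β+Σt) = Gamma(66, 9).
Posterior mean = α'/β' = 66/9 = 22/3.

22/3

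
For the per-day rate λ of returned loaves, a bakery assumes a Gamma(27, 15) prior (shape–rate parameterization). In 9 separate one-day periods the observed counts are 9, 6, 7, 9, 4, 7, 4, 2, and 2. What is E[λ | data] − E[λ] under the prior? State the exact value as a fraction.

169/120

Total count: 9 + 6 + 7 + 9 + 4 + 7 + 4 + 2 + 2 = 50.
Total exposure: 9 days.
The Gamma prior is conjugate for the Poisson rate, so λ | data ~ Gamma(27+50, 15+9) = Gamma(77, 24).
Posterior mean = 77/24 = 77/24; prior mean = 27/15 = 9/5. Difference = 77/24 − 9/5 = 169/120.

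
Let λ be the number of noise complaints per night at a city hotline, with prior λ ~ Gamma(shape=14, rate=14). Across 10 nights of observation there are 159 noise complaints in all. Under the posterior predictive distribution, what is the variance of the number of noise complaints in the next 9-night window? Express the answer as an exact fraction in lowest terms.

Total count 159 over total exposure 10 nights.
Posterior: α' = 14 + 159 = 173, β' = 14 + 10 = 24.
The posterior predictive for a window of length T is Negative Binomial with variance T·α'·(β'+T)/β'² = 9·173·33/576 = 5709/64.

5709/64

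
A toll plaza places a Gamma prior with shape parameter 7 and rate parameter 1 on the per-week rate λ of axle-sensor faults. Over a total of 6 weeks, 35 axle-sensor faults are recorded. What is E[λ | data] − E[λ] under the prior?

-1

Total count 35 over total exposure 6 weeks.
By Gamma–Poisson conjugacy, the posterior is Gamma(α + Σx, β + Σt) = Gamma(7 + 35, 1 + 6) = Gamma(42, 7).
Posterior mean = 42/7 = 6; prior mean = 7/1 = 7. Difference = 6 − 7 = -1.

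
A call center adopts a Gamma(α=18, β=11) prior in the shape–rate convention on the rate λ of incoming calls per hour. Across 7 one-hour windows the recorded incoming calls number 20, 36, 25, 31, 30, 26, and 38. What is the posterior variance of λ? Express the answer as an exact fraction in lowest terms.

56/81

Total count: 20 + 36 + 25 + 31 + 30 + 26 + 38 = 206.
Total exposure: 7 hours.
Posterior: α' = 18 + 206 = 224, β' = 11 + 7 = 18.
Posterior variance = α'/β'² = 224/324 = 56/81.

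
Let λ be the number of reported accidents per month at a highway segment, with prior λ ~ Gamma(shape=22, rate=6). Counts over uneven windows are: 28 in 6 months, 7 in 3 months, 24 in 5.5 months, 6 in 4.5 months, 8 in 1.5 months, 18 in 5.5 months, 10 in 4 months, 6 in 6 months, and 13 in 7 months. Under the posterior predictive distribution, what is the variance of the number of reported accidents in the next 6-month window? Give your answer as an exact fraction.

Total count: 28 + 7 + 24 + 6 + 8 + 18 + 10 + 6 + 13 = 120.
Total exposure: 6 + 3 + 5.5 + 4.5 + 1.5 + 5.5 + 4 + 6 + 7 = 43 months.
Conjugate update: add total count to the shape and total exposure to the rate, giving Gamma(142, 49).
The posterior predictive for a window of length T is Negative Binomial with variance T·α'·(β'+T)/β'² = 6·142·55/2401 = 46860/2401.

46860/2401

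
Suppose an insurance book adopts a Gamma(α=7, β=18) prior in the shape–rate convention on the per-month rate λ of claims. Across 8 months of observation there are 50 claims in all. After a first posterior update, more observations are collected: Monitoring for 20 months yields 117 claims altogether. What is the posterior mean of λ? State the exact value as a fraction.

87/23

Total count 50 over total exposure 8 months.
After the first batch: Gamma(7 + 50, 18 + 8) = Gamma(57, 26).
Total count 117 over total exposure 20 months.
After the second batch: Gamma(57 + 117, 26 + 20) = Gamma(174, 46).
Posterior mean = α'/β' = 174/46 = 87/23.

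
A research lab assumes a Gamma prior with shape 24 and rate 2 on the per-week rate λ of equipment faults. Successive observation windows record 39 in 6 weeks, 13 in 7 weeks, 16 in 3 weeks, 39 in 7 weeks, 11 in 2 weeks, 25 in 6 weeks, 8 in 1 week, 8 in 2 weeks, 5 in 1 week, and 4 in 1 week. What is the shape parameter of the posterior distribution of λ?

Total count: 39 + 13 + 16 + 39 + 11 + 25 + 8 + 8 + 5 + 4 = 168.
Total exposure: 6 + 7 + 3 + 7 + 2 + 6 + 1 + 2 + 1 + 1 = 36 weeks.
By Gamma–Poisson conjugacy, the posterior is Gamma(α + Σx, β + Σt) = Gamma(24 + 168, 2 + 36) = Gamma(192, 38).

192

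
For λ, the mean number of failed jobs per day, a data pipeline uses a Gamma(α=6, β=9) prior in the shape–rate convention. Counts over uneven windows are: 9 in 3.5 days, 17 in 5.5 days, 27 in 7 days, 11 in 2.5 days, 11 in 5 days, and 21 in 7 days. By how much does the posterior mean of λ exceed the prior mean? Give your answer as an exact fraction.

454/237

Total count: 9 + 17 + 27 + 11 + 11 + 21 = 96.
Total exposure: 3.5 + 5.5 + 7 + 2.5 + 5 + 7 = 30.5 days.
Conjugate update: add total count to the shape and total exposure to the rate, giving Gamma(102, 79/2).
Posterior mean = 102/(79/2) = 204/79; prior mean = 6/9 = 2/3. Difference = 204/79 − 2/3 = 454/237.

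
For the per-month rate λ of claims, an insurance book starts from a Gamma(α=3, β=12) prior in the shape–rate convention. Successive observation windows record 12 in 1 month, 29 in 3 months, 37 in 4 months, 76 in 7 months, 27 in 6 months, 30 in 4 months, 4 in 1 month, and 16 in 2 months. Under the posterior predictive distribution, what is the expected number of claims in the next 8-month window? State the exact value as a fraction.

234/5

Total count: 12 + 29 + 37 + 76 + 27 + 30 + 4 + 16 = 231.
Total exposure: 1 + 3 + 4 + 7 + 6 + 4 + 1 + 2 = 28 months.
Gamma(α, β) with Poisson data over total exposure Σt gives posterior Gamma(α+Σx, β+Σt) = Gamma(234, 40).
Predictive mean over an 8-month window = T·E[λ|data] = 8·234/40 = 234/5.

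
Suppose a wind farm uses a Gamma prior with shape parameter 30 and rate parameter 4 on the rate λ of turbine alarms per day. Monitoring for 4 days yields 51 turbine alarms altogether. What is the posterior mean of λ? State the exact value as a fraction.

81/8

Total count 51 over total exposure 4 days.
Posterior: α' = 30 + 51 = 81, β' = 4 + 4 = 8.
Posterior mean = α'/β' = 81/8.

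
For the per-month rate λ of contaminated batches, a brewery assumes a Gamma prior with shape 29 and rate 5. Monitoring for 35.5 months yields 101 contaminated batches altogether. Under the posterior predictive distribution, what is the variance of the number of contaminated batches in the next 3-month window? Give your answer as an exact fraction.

7540/729

Total count 101 over total exposure 35.5 months.
Gamma(α, β) with Poisson data over total exposure Σt gives posterior Gamma(α+Σx, β+Σt) = Gamma(130, 81/2).
The posterior predictive for a window of length T is Negative Binomial with variance T·α'·(β'+T)/β'² = 3·130·(87/2)/(6561/4) = 7540/729.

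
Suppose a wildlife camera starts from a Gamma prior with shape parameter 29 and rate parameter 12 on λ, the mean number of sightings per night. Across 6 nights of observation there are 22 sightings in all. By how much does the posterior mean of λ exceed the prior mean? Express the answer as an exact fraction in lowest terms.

Total count 22 over total exposure 6 nights.
By Gamma–Poisson conjugacy, the posterior is Gamma(α + Σx, β + Σt) = Gamma(29 + 22, 12 + 6) = Gamma(51, 18).
Posterior mean = 51/18 = 17/6; prior mean = 29/12 = 29/12. Difference = 17/6 − 29/12 = 5/12.

5/12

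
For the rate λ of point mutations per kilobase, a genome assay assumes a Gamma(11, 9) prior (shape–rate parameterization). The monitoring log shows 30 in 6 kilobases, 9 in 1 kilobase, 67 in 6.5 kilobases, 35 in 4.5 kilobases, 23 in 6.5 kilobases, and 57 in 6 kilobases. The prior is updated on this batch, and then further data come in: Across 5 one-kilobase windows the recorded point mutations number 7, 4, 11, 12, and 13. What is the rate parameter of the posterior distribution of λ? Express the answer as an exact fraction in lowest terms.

89/2

Total count: 30 + 9 + 67 + 35 + 23 + 57 = 221.
Total exposure: 6 + 1 + 6.5 + 4.5 + 6.5 + 6 = 30.5 kilobases.
After the first batch: Gamma(11 + 221, 9 + 30.5) = Gamma(232, 79/2).
Total count: 7 + 4 + 11 + 12 + 13 = 47.
Total exposure: 5 kilobases.
After the second batch: Gamma(232 + 47, 79/2 + 5) = Gamma(279, 89/2).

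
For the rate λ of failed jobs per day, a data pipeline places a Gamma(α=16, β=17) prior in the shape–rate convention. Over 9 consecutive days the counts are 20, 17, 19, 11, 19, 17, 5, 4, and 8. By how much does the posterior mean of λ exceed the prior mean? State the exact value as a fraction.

948/221

Total count: 20 + 17 + 19 + 11 + 19 + 17 + 5 + 4 + 8 = 120.
Total exposure: 9 days.
Posterior: α' = 16 + 120 = 136, β' = 17 + 9 = 26.
Posterior mean = 136/26 = 68/13; prior mean = 16/17 = 16/17. Difference = 68/13 − 16/17 = 948/221.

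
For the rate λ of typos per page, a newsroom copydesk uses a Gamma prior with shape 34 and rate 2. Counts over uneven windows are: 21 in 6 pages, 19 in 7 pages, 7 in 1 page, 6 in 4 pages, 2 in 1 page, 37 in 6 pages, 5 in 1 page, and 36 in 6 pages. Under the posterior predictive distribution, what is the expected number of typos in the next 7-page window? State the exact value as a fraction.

Total count: 21 + 19 + 7 + 6 + 2 + 37 + 5 + 36 = 133.
Total exposure: 6 + 7 + 1 + 4 + 1 + 6 + 1 + 6 = 32 pages.
By Gamma–Poisson conjugacy, the posterior is Gamma(α + Σx, β + Σt) = Gamma(34 + 133, 2 + 32) = Gamma(167, 34).
Predictive mean over a 7-page window = T·E[λ|data] = 7·167/34 = 1169/34.

1169/34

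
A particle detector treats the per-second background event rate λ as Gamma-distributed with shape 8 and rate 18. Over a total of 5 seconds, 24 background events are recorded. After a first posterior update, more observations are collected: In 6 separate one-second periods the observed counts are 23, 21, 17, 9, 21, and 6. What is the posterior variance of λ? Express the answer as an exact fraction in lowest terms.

129/841

Total count 24 over total exposure 5 seconds.
After the first batch: Gamma(8 + 24, 18 + 5) = Gamma(32, 23).
Total count: 23 + 21 + 17 + 9 + 21 + 6 = 97.
Total exposure: 6 seconds.
After the second batch: Gamma(32 + 97, 23 + 6) = Gamma(129, 29).
Posterior variance = α'/β'² = 129/841.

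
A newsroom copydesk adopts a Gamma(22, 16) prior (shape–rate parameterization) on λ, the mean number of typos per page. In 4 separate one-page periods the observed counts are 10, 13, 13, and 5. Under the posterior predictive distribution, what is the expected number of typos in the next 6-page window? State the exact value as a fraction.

Total count: 10 + 13 + 13 + 5 = 41.
Total exposure: 4 pages.
The Gamma prior is conjugate for the Poisson rate, so λ | data ~ Gamma(22+41, 16+4) = Gamma(63, 20).
Predictive mean over a 6-page window = T·E[λ|data] = 6·63/20 = 189/10.

189/10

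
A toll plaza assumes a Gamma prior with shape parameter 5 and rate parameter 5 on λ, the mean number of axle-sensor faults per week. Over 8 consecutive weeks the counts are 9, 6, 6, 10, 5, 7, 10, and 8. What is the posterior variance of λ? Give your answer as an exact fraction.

Total count: 9 + 6 + 6 + 10 + 5 + 7 + 10 + 8 = 61.
Total exposure: 8 weeks.
The Gamma prior is conjugate for the Poisson rate, so λ | data ~ Gamma(5+61, 5+8) = Gamma(66, 13).
Posterior variance = α'/β'² = 66/169.

66/169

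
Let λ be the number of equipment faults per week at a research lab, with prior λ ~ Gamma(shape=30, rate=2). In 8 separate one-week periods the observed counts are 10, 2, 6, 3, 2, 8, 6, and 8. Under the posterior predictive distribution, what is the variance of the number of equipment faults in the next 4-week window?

Total count: 10 + 2 + 6 + 3 + 2 + 8 + 6 + 8 = 45.
Total exposure: 8 weeks.
By Gamma–Poisson conjugacy, the posterior is Gamma(α + Σx, β + Σt) = Gamma(30 + 45, 2 + 8) = Gamma(75, 10).
The posterior predictive for a window of length T is Negative Binomial with variance T·α'·(β'+T)/β'² = 4·75·14/100 = 42.

42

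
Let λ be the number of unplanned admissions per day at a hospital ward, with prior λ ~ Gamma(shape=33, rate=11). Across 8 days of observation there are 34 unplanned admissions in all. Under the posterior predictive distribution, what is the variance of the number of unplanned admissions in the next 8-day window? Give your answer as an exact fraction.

14472/361

Total count 34 over total exposure 8 days.
Posterior: α' = 33 + 34 = 67, β' = 11 + 8 = 19.
The posterior predictive for a window of length T is Negative Binomial with variance T·α'·(β'+T)/β'² = 8·67·27/361 = 14472/361.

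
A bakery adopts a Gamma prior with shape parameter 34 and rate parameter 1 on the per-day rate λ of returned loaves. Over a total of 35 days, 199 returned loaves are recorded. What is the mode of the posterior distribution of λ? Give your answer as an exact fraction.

Total count 199 over total exposure 35 days.
The Gamma prior is conjugate for the Poisson rate, so λ | data ~ Gamma(34+199, 1+35) = Gamma(233, 36).
Posterior mode = (α'−1)/β' = 232/36 = 58/9.

58/9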